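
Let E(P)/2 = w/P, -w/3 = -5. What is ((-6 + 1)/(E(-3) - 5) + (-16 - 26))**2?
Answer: 15625/9 ≈ 1736.1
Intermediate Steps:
w = 15 (w = -3*(-5) = 15)
E(P) = 30/P (E(P) = 2*(15/P) = 30/P)
((-6 + 1)/(E(-3) - 5) + (-16 - 26))**2 = ((-6 + 1)/(30/(-3) - 5) + (-16 - 26))**2 = (-5/(30*(-1/3) - 5) - 42)**2 = (-5/(-10 - 5) - 42)**2 = (-5/(-15) - 42)**2 = (-1/15*(-5) - 42)**2 = (1/3 - 42)**2 = (-125/3)**2 = 15625/9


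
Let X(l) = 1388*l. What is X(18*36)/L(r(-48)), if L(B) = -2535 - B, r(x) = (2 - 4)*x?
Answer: -299808/877 ≈ -341.86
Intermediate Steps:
r(x) = -2*x
X(18*36)/L(r(-48)) = (1388*(18*36))/(-2535 - (-2)*(-48)) = (1388*648)/(-2535 - 1*96) = 899424/(-2535 - 96) = 899424/(-2631) = 899424*(-1/2631) = -299808/877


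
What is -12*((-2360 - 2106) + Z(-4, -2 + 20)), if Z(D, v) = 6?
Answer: 53520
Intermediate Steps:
-12*((-2360 - 2106) + Z(-4, -2 + 20)) = -12*((-2360 - 2106) + 6) = -12*(-4466 + 6) = -12*(-4460) = 53520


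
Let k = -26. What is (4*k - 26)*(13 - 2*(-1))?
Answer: -1950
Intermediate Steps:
(4*k - 26)*(13 - 2*(-1)) = (4*(-26) - 26)*(13 - 2*(-1)) = (-104 - 26)*(13 + 2) = -130*15 = -1950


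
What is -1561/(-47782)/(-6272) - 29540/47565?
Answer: -36134198225/58182421248 ≈ -0.62105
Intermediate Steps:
-1561/(-47782)/(-6272) - 29540/47565 = -1561*(-1/47782)*(-1/6272) - 29540*1/47565 = (223/6826)*(-1/6272) - 844/1359 = -223/42812672 - 844/1359 = -36134198225/58182421248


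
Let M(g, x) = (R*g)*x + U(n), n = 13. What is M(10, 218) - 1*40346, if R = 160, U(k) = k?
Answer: 308467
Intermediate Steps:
M(g, x) = 13 + 160*g*x (M(g, x) = (160*g)*x + 13 = 160*g*x + 13 = 13 + 160*g*x)
M(10, 218) - 1*40346 = (13 + 160*10*218) - 1*40346 = (13 + 348800) - 40346 = 348813 - 40346 = 308467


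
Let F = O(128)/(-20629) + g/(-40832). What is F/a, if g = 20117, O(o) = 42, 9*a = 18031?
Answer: -535768119/2169704561024 ≈ -0.00024693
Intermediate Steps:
a = 18031/9 (a = (1/9)*18031 = 18031/9 ≈ 2003.4)
F = -59529791/120331904 (F = 42/(-20629) + 20117/(-40832) = 42*(-1/20629) + 20117*(-1/40832) = -6/2947 - 20117/40832 = -59529791/120331904 ≈ -0.49471)
F/a = -59529791/(120331904*18031/9) = -59529791/120331904*9/18031 = -535768119/2169704561024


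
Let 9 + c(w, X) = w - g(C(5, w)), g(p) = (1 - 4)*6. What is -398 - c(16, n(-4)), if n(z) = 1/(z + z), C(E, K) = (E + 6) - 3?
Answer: -423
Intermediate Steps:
C(E, K) = 3 + E (C(E, K) = (6 + E) - 3 = 3 + E)
g(p) = -18 (g(p) = -3*6 = -18)
n(z) = 1/(2*z)
c(w, X) = 9 + w (c(w, X) = -9 + (w - 1*(-18)) = -9 + (w + 18) = -9 + (18 + w) = 9 + w)
-398 - c(16, n(-4)) = -398 - (9 + 16) = -398 - 1*25 = -398 - 25 = -423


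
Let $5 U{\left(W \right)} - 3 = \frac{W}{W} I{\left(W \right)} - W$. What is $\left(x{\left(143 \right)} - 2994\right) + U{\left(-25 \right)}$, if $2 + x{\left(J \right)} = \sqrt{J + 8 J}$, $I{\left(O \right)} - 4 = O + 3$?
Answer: $-2994 + 3 \sqrt{143} \approx -2958.1$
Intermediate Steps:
$I{\left(O \right)} = 7 + O$ ($I{\left(O \right)} = 4 + \left(O + 3\right) = 4 + \left(3 + O\right) = 7 + O$)
$x{\left(J \right)} = -2 + 3 \sqrt{J}$ ($x{\left(J \right)} = -2 + \sqrt{J + 8 J} = -2 + \sqrt{9 J} = -2 + 3 \sqrt{J}$)
$U{\left(W \right)} = 2$ ($U{\left(W \right)} = \frac{3}{5} + \frac{\frac{W}{W} \left(7 + W\right) - W}{5} = \frac{3}{5} + \frac{1 \left(7 + W\right) - W}{5} = \frac{3}{5} + \frac{\left(7 + W\right) - W}{5} = \frac{3}{5} + \frac{1}{5} \cdot 7 = \frac{3}{5} + \frac{7}{5} = 2$)
$\left(x{\left(143 \right)} - 2994\right) + U{\left(-25 \right)} = \left(\left(-2 + 3 \sqrt{143}\right) - 2994\right) + 2 = \left(-2996 + 3 \sqrt{143}\right) + 2 = -2994 + 3 \sqrt{143}$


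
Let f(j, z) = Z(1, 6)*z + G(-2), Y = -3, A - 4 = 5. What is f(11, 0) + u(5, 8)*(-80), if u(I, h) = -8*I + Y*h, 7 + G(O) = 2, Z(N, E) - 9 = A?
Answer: 5115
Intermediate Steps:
A = 9 (A = 4 + 5 = 9)
Z(N, E) = 18 (Z(N, E) = 9 + 9 = 18)
G(O) = -5 (G(O) = -7 + 2 = -5)
u(I, h) = -8*I - 3*h
f(j, z) = -5 + 18*z (f(j, z) = 18*z - 5 = -5 + 18*z)
f(11, 0) + u(5, 8)*(-80) = (-5 + 18*0) + (-8*5 - 3*8)*(-80) = (-5 + 0) + (-40 - 24)*(-80) = -5 - 64*(-80) = -5 + 5120 = 5115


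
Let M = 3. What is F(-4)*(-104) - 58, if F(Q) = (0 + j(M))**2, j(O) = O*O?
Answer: -8482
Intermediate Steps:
j(O) = O**2
F(Q) = 81 (F(Q) = (0 + 3**2)**2 = (0 + 9)**2 = 9**2 = 81)
F(-4)*(-104) - 58 = 81*(-104) - 58 = -8424 - 58 = -8482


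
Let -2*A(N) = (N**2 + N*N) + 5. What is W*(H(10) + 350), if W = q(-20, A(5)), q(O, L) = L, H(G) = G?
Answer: -9900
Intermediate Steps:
A(N) = -5/2 - N**2 (A(N) = -((N**2 + N*N) + 5)/2 = -((N**2 + N**2) + 5)/2 = -(2*N**2 + 5)/2 = -(5 + 2*N**2)/2 = -5/2 - N**2)
W = -55/2 (W = -5/2 - 1*5**2 = -5/2 - 1*25 = -5/2 - 25 = -55/2 ≈ -27.500)
W*(H(10) + 350) = -55*(10 + 350)/2 = -55/2*360 = -9900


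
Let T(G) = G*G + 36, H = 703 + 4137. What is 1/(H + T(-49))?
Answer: 1/7277 ≈ 0.00013742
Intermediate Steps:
H = 4840
T(G) = 36 + G² (T(G) = G² + 36 = 36 + G²)
1/(H + T(-49)) = 1/(4840 + (36 + (-49)²)) = 1/(4840 + (36 + 2401)) = 1/(4840 + 2437) = 1/7277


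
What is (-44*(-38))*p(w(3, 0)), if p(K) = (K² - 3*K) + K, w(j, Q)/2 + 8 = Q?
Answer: 481536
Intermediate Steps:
w(j, Q) = -16 + 2*Q
p(K) = K² - 2*K
(-44*(-38))*p(w(3, 0)) = (-44*(-38))*((-16 + 2*0)*(-2 + (-16 + 2*0))) = 1672*((-16 + 0)*(-2 + (-16 + 0))) = 1672*(-16*(-2 - 16)) = 1672*(-16*(-18)) = 1672*288 = 481536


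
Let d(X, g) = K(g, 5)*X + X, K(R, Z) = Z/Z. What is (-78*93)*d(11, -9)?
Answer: -159588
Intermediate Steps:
K(R, Z) = 1
d(X, g) = 2*X (d(X, g) = 1*X + X = X + X = 2*X)
(-78*93)*d(11, -9) = (-78*93)*(2*11) = -7254*22 = -159588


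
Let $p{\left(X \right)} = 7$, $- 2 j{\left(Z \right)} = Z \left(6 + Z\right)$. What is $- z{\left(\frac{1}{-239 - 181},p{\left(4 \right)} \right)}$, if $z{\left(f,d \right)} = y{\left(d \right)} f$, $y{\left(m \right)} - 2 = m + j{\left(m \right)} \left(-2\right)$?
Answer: $\frac{5}{21} \approx 0.2381$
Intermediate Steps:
$j{\left(Z \right)} = - \frac{Z \left(6 + Z\right)}{2}$
$y{\left(m \right)} = 2 + m + m \left(6 + m\right)$ ($y{\left(m \right)} = 2 + \left(m + - \frac{m \left(6 + m\right)}{2} \left(-2\right)\right) = 2 + \left(m + m \left(6 + m\right)\right) = 2 + m + m \left(6 + m\right)$)
$z{\left(f,d \right)} = f \left(2 + d + d \left(6 + d\right)\right)$ ($z{\left(f,d \right)} = \left(2 + d + d \left(6 + d\right)\right) f = f \left(2 + d + d \left(6 + d\right)\right)$)
$- z{\left(\frac{1}{-239 - 181},p{\left(4 \right)} \right)} = - \frac{2 + 7 + 7 \left(6 + 7\right)}{-239 - 181} = - \frac{2 + 7 + 7 \cdot 13}{-420} = - \frac{\left(-1\right) \left(2 + 7 + 91\right)}{420} = - \frac{\left(-1\right) 100}{420} = \left(-1\right) \left(- \frac{5}{21}\right) = \frac{5}{21}$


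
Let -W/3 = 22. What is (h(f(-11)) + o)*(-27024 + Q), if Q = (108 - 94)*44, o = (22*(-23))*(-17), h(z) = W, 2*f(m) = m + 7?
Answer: -225418688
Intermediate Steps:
W = -66 (W = -3*22 = -66)
f(m) = 7/2 + m/2 (f(m) = (m + 7)/2 = (7 + m)/2 = 7/2 + m/2)
h(z) = -66
o = 8602 (o = -506*(-17) = 8602)
Q = 616 (Q = 14*44 = 616)
(h(f(-11)) + o)*(-27024 + Q) = (-66 + 8602)*(-27024 + 616) = 8536*(-26408) = -225418688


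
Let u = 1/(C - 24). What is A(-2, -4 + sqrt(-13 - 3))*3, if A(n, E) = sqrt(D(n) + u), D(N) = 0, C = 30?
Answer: sqrt(6)/2 ≈ 1.2247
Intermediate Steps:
u = 1/6 (u = 1/(30 - 24) = 1/6 ≈ 0.16667)
A(n, E) = sqrt(6)/6 (A(n, E) = sqrt(0 + 1/6) = sqrt(1/6) = sqrt(6)/6)
A(-2, -4 + sqrt(-13 - 3))*3 = (sqrt(6)/6)*3 = sqrt(6)/2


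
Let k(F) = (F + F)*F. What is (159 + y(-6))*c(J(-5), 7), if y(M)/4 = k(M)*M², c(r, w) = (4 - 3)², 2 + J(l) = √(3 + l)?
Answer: 10527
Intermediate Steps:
J(l) = -2 + √(3 + l)
k(F) = 2*F² (k(F) = (2*F)*F = 2*F²)
c(r, w) = 1 (c(r, w) = 1² = 1)
y(M) = 8*M⁴ (y(M) = 4*((2*M²)*M²) = 4*(2*M⁴) = 8*M⁴)
(159 + y(-6))*c(J(-5), 7) = (159 + 8*(-6)⁴)*1 = (159 + 8*1296)*1 = (159 + 10368)*1 = 10527*1 = 10527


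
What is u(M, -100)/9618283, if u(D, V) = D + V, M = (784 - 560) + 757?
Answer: 881/9618283 ≈ 9.1596e-5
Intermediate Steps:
M = 981 (M = 224 + 757 = 981)
u(M, -100)/9618283 = (981 - 100)/9618283 = 881*(1/9618283) = 881/9618283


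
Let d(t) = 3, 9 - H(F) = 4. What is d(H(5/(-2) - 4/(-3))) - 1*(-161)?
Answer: 164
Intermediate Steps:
H(F) = 5 (H(F) = 9 - 1*4 = 9 - 4 = 5)
d(H(5/(-2) - 4/(-3))) - 1*(-161) = 3 - 1*(-161) = 3 + 161 = 164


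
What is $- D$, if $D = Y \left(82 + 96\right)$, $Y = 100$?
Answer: $-17800$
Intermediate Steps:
$D = 17800$ ($D = 100 \left(82 + 96\right) = 100 \cdot 178 = 17800$)
$- D = \left(-1\right) 17800 = -17800$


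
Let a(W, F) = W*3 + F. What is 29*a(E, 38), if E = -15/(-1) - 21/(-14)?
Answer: 5075/2 ≈ 2537.5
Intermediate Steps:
E = 33/2 (E = -15*(-1) - 21*(-1/14) = 15 + 3/2 = 33/2 ≈ 16.500)
a(W, F) = F + 3*W (a(W, F) = 3*W + F = F + 3*W)
29*a(E, 38) = 29*(38 + 3*(33/2)) = 29*(38 + 99/2) = 29*(175/2) = 5075/2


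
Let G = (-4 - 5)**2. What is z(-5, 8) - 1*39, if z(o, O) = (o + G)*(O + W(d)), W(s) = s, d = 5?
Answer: 949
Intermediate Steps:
G = 81 (G = (-9)**2 = 81)
z(o, O) = (5 + O)*(81 + o) (z(o, O) = (o + 81)*(O + 5) = (81 + o)*(5 + O) = (5 + O)*(81 + o))
z(-5, 8) - 1*39 = (405 + 5*(-5) + 81*8 + 8*(-5)) - 1*39 = (405 - 25 + 648 - 40) - 39 = 988 - 39 = 949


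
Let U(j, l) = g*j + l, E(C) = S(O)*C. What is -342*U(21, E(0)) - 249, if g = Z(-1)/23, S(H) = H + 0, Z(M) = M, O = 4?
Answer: 1455/23 ≈ 63.261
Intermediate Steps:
S(H) = H
g = -1/23 ≈ -0.043478
E(C) = 4*C
U(j, l) = l - j/23 (U(j, l) = -j/23 + l = l - j/23)
-342*U(21, E(0)) - 249 = -342*(4*0 - 1/23*21) - 249 = -342*(0 - 21/23) - 249 = -342*(-21/23) - 249 = 7182/23 - 249 = 1455/23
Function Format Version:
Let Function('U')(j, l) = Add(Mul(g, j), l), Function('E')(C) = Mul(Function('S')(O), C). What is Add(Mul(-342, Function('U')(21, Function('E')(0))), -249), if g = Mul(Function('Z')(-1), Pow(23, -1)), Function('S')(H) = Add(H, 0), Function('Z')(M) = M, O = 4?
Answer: Rational(1455, 23) ≈ 63.261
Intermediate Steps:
Function('S')(H) = H
g = Rational(-1, 23) (g = Mul(-1, Pow(23, -1)) = Mul(-1, Rational(1, 23)) = Rational(-1, 23) ≈ -0.043478)
Function('E')(C) = Mul(4, C)
Function('U')(j, l) = Add(l, Mul(Rational(-1, 23), j)) (Function('U')(j, l) = Add(Mul(Rational(-1, 23), j), l) = Add(l, Mul(Rational(-1, 23), j)))
Add(Mul(-342, Function('U')(21, Function('E')(0))), -249) = Add(Mul(-342, Add(Mul(4, 0), Mul(Rational(-1, 23), 21))), -249) = Add(Mul(-342, Add(0, Rational(-21, 23))), -249) = Add(Mul(-342, Rational(-21, 23)), -249) = Add(Rational(7182, 23), -249) = Rational(1455, 23)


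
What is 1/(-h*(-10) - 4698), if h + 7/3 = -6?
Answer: -3/14344 ≈ -0.00020915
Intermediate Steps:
h = -25/3 (h = -7/3 - 6 = -25/3 ≈ -8.3333)
1/(-h*(-10) - 4698) = 1/(-1*(-25/3)*(-10) - 4698) = 1/((25/3)*(-10) - 4698) = 1/(-250/3 - 4698) = 1/(-14344/3) = -3/14344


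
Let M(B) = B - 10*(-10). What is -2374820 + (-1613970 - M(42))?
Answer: -3988932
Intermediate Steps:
M(B) = 100 + B (M(B) = B + 100 = 100 + B)
-2374820 + (-1613970 - M(42)) = -2374820 + (-1613970 - (100 + 42)) = -2374820 + (-1613970 - 1*142) = -2374820 + (-1613970 - 142) = -2374820 - 1614112 = -3988932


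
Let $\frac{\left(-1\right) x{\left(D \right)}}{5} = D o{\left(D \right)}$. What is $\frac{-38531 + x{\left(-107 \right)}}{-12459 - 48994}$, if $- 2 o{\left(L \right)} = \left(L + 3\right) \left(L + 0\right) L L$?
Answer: $\frac{34080734791}{61453} \approx 5.5458 \cdot 10^{5}$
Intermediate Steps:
$o{\left(L \right)} = - \frac{L^{3} \left(3 + L\right)}{2}$ ($o{\left(L \right)} = - \frac{\left(L + 3\right) \left(L + 0\right) L L}{2} = - \frac{\left(3 + L\right) L L L}{2} = - \frac{L \left(3 + L\right) L L}{2} = - \frac{L^{2} \left(3 + L\right) L}{2} = - \frac{L^{3} \left(3 + L\right)}{2}$)
$x{\left(D \right)} = - \frac{5 D^{4} \left(-3 - D\right)}{2}$ ($x{\left(D \right)} = - 5 D \frac{D^{3} \left(-3 - D\right)}{2} = - 5 \frac{D^{4} \left(-3 - D\right)}{2} = - \frac{5 D^{4} \left(-3 - D\right)}{2}$)
$\frac{-38531 + x{\left(-107 \right)}}{-12459 - 48994} = \frac{-38531 + \frac{5 \left(-107\right)^{4} \left(3 - 107\right)}{2}}{-12459 - 48994} = \frac{-38531 + \frac{5}{2} \cdot 131079601 \left(-104\right)}{-61453} = \left(-38531 - 34080696260\right) \left(- \frac{1}{61453}\right) = \left(-34080734791\right) \left(- \frac{1}{61453}\right) = \frac{34080734791}{61453}$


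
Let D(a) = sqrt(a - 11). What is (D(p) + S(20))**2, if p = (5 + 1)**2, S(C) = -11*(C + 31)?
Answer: 309136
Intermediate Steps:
S(C) = -341 - 11*C (S(C) = -11*(31 + C) = -341 - 11*C)
p = 36 (p = 6**2 = 36)
D(a) = sqrt(-11 + a)
(D(p) + S(20))**2 = (sqrt(-11 + 36) + (-341 - 11*20))**2 = (sqrt(25) + (-341 - 220))**2 = (5 - 561)**2 = (-556)**2 = 309136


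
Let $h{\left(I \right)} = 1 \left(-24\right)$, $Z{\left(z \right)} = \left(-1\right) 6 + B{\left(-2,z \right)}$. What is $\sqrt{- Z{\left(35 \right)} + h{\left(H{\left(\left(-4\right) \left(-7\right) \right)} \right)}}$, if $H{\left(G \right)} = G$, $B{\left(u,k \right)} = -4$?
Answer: $i \sqrt{14} \approx 3.7417 i$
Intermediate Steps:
$Z{\left(z \right)} = -10$ ($Z{\left(z \right)} = \left(-1\right) 6 - 4 = -6 - 4 = -10$)
$h{\left(I \right)} = -24$
$\sqrt{- Z{\left(35 \right)} + h{\left(H{\left(\left(-4\right) \left(-7\right) \right)} \right)}} = \sqrt{\left(-1\right) \left(-10\right) - 24} = \sqrt{10 - 24} = \sqrt{-14} = i \sqrt{14}$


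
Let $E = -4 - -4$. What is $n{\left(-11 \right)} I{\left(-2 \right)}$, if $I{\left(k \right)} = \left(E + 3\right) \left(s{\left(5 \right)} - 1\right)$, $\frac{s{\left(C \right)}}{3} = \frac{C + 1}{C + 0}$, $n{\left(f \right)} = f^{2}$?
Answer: $\frac{4719}{5} \approx 943.8$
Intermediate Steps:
$E = 0$ ($E = -4 + 4 = 0$)
$s{\left(C \right)} = \frac{3 \left(1 + C\right)}{C}$ ($s{\left(C \right)} = 3 \frac{C + 1}{C + 0} = 3 \frac{1 + C}{C} = \frac{3 \left(1 + C\right)}{C}$)
$I{\left(k \right)} = \frac{39}{5}$ ($I{\left(k \right)} = \left(0 + 3\right) \left(\left(3 + \frac{3}{5}\right) - 1\right) = 3 \left(\left(3 + 3 \cdot \frac{1}{5}\right) - 1\right) = 3 \left(\left(3 + \frac{3}{5}\right) - 1\right) = 3 \left(\frac{18}{5} - 1\right) = 3 \cdot \frac{13}{5} = \frac{39}{5}$)
$n{\left(-11 \right)} I{\left(-2 \right)} = \left(-11\right)^{2} \cdot \frac{39}{5} = 121 \cdot \frac{39}{5} = \frac{4719}{5}$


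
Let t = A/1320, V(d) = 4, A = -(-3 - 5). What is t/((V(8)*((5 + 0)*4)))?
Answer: 1/13200 ≈ 7.5758e-5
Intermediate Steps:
A = 8 (A = -1*(-8) = 8)
t = 1/165 (t = 8/1320 = (1/1320)*8 = 1/165 ≈ 0.0060606)
t/((V(8)*((5 + 0)*4))) = 1/(165*((4*((5 + 0)*4)))) = 1/(165*((4*(5*4)))) = 1/(165*((4*20))) = (1/165)/80 = (1/165)*(1/80) = 1/13200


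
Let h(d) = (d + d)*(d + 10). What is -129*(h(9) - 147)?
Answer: -25155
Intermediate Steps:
h(d) = 2*d*(10 + d) (h(d) = (2*d)*(10 + d) = 2*d*(10 + d))
-129*(h(9) - 147) = -129*(2*9*(10 + 9) - 147) = -129*(2*9*19 - 147) = -129*(342 - 147) = -129*195 = -25155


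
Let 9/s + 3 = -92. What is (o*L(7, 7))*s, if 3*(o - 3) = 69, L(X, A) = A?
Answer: -1638/95 ≈ -17.242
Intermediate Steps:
o = 26 (o = 3 + (⅓)*69 = 3 + 23 = 26)
s = -9/95 (s = 9/(-3 - 92) = 9/(-95) = 9*(-1/95) = -9/95 ≈ -0.094737)
(o*L(7, 7))*s = (26*7)*(-9/95) = 182*(-9/95) = -1638/95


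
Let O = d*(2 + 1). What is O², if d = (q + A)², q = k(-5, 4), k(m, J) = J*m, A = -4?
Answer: 2985984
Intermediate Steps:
q = -20 (q = 4*(-5) = -20)
d = 576 (d = (-20 - 4)² = (-24)² = 576)
O = 1728 (O = 576*(2 + 1) = 576*3 = 1728)
O² = 1728² = 2985984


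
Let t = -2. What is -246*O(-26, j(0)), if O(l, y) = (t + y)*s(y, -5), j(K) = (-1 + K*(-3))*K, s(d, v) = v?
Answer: -2460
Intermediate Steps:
j(K) = K*(-1 - 3*K) (j(K) = (-1 - 3*K)*K = K*(-1 - 3*K))
O(l, y) = 10 - 5*y (O(l, y) = (-2 + y)*(-5) = 10 - 5*y)
-246*O(-26, j(0)) = -246*(10 - (-5)*0*(1 + 3*0)) = -246*(10 - (-5)*0*(1 + 0)) = -246*(10 - (-5)*0) = -246*(10 - 5*0) = -246*(10 + 0) = -246*10 = -2460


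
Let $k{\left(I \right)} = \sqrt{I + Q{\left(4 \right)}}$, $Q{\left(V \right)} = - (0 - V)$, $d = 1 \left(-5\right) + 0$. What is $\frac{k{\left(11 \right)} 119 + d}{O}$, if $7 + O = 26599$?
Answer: $- \frac{5}{26592} + \frac{119 \sqrt{15}}{26592} \approx 0.017144$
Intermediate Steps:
$d = -5$ ($d = -5 + 0 = -5$)
$Q{\left(V \right)} = V$ ($Q{\left(V \right)} = - \left(-1\right) V = V$)
$O = 26592$ ($O = -7 + 26599 = 26592$)
$k{\left(I \right)} = \sqrt{4 + I}$ ($k{\left(I \right)} = \sqrt{I + 4} = \sqrt{4 + I}$)
$\frac{k{\left(11 \right)} 119 + d}{O} = \frac{\sqrt{4 + 11} \cdot 119 - 5}{26592} = \left(\sqrt{15} \cdot 119 - 5\right) \frac{1}{26592} = \left(119 \sqrt{15} - 5\right) \frac{1}{26592} = \left(-5 + 119 \sqrt{15}\right) \frac{1}{26592} = - \frac{5}{26592} + \frac{119 \sqrt{15}}{26592}$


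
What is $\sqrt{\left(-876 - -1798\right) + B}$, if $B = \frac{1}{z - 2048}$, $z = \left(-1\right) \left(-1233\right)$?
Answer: $\frac{\sqrt{612414635}}{815} \approx 30.364$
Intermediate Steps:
$z = 1233$
$B = - \frac{1}{815}$ ($B = \frac{1}{1233 - 2048} = \frac{1}{-815} = - \frac{1}{815} \approx -0.001227$)
$\sqrt{\left(-876 - -1798\right) + B} = \sqrt{\left(-876 - -1798\right) - \frac{1}{815}} = \sqrt{\left(-876 + 1798\right) - \frac{1}{815}} = \sqrt{922 - \frac{1}{815}} = \sqrt{\frac{751429}{815}} = \frac{\sqrt{612414635}}{815}$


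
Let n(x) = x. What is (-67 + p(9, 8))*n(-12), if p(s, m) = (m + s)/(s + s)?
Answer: 2378/3 ≈ 792.67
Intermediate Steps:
p(s, m) = (m + s)/(2*s) (p(s, m) = (m + s)/((2*s)) = (m + s)*(1/(2*s)) = (m + s)/(2*s))
(-67 + p(9, 8))*n(-12) = (-67 + (½)*(8 + 9)/9)*(-12) = (-67 + (½)*(⅑)*17)*(-12) = (-67 + 17/18)*(-12) = -1189/18*(-12) = 2378/3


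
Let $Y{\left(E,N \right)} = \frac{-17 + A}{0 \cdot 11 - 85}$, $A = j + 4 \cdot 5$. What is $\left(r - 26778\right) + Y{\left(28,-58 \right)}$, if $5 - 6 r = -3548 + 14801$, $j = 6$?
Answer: $- \frac{7306457}{255} \approx -28653.0$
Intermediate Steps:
$A = 26$ ($A = 6 + 4 \cdot 5 = 6 + 20 = 26$)
$Y{\left(E,N \right)} = - \frac{9}{85}$ ($Y{\left(E,N \right)} = \frac{-17 + 26}{0 \cdot 11 - 85} = \frac{9}{0 - 85} = \frac{9}{-85} = 9 \left(- \frac{1}{85}\right) = - \frac{9}{85}$)
$r = - \frac{5624}{3}$ ($r = \frac{5}{6} - \frac{-3548 + 14801}{6} = \frac{5}{6} - \frac{3751}{2} = - \frac{5624}{3} \approx -1874.7$)
$\left(r - 26778\right) + Y{\left(28,-58 \right)} = \left(- \frac{5624}{3} - 26778\right) - \frac{9}{85} = - \frac{85958}{3} - \frac{9}{85} = - \frac{7306457}{255}$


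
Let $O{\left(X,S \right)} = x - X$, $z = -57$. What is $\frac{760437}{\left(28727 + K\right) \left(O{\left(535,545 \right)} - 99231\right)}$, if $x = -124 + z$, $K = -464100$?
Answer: $\frac{760437}{43514225231} \approx 1.7476 \cdot 10^{-5}$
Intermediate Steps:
$x = -181$ ($x = -124 - 57 = -181$)
$O{\left(X,S \right)} = -181 - X$
$\frac{760437}{\left(28727 + K\right) \left(O{\left(535,545 \right)} - 99231\right)} = \frac{760437}{\left(28727 - 464100\right) \left(\left(-181 - 535\right) - 99231\right)} = \frac{760437}{\left(-435373\right) \left(\left(-181 - 535\right) - 99231\right)} = \frac{760437}{\left(-435373\right) \left(-716 - 99231\right)} = \frac{760437}{\left(-435373\right) \left(-99947\right)} = \frac{760437}{43514225231}$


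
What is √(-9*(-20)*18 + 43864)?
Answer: 32*√46 ≈ 217.03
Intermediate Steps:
√(-9*(-20)*18 + 43864) = √(180*18 + 43864) = √(3240 + 43864) = √47104 = 32*√46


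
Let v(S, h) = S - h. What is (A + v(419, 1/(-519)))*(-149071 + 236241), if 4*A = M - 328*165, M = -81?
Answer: -1188147628535/1038 ≈ -1.1447e+9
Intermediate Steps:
A = -54201/4 (A = (-81 - 328*165)/4 = (-81 - 54120)/4 = (¼)*(-54201) = -54201/4 ≈ -13550.)
(A + v(419, 1/(-519)))*(-149071 + 236241) = (-54201/4 + (419 - 1/(-519)))*(-149071 + 236241) = (-54201/4 + (419 - 1*(-1/519)))*87170 = (-54201/4 + (419 + 1/519))*87170 = (-54201/4 + 217462/519)*87170 = -27260471/2076*87170 = -1188147628535/1038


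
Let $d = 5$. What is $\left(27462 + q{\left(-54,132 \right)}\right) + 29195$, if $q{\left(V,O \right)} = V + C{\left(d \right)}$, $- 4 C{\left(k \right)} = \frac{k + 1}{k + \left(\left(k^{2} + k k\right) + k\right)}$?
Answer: $\frac{2264119}{40} \approx 56603.0$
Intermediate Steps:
$C{\left(k \right)} = - \frac{1 + k}{4 \left(2 k + 2 k^{2}\right)}$ ($C{\left(k \right)} = - \frac{\left(k + 1\right) \frac{1}{k + \left(\left(k^{2} + k k\right) + k\right)}}{4} = - \frac{\left(1 + k\right) \frac{1}{k + \left(\left(k^{2} + k^{2}\right) + k\right)}}{4} = - \frac{\left(1 + k\right) \frac{1}{k + \left(2 k^{2} + k\right)}}{4} = - \frac{\left(1 + k\right) \frac{1}{k + \left(k + 2 k^{2}\right)}}{4} = - \frac{\left(1 + k\right) \frac{1}{2 k + 2 k^{2}}}{4} = - \frac{\frac{1}{2 k + 2 k^{2}} \left(1 + k\right)}{4} = - \frac{1 + k}{4 \left(2 k + 2 k^{2}\right)}$)
$q{\left(V,O \right)} = - \frac{1}{40} + V$ ($q{\left(V,O \right)} = V - \frac{1}{8 \cdot 5} = V - \frac{1}{40} = - \frac{1}{40} + V$)
$\left(27462 + q{\left(-54,132 \right)}\right) + 29195 = \left(27462 - \frac{2161}{40}\right) + 29195 = \frac{1096319}{40} + 29195 = \frac{2264119}{40}$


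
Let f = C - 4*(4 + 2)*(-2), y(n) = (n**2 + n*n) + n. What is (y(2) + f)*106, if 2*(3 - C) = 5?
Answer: 6201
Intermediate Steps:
C = 1/2 (C = 3 - 1/2*5 = 3 - 5/2 = 1/2 ≈ 0.50000)
y(n) = n + 2*n**2 (y(n) = (n**2 + n**2) + n = 2*n**2 + n = n + 2*n**2)
f = 97/2 (f = 1/2 - 4*(4 + 2)*(-2) = 1/2 - 24*(-2) = 1/2 - 4*(-12) = 1/2 + 48 = 97/2 ≈ 48.500)
(y(2) + f)*106 = (2*(1 + 2*2) + 97/2)*106 = (2*(1 + 4) + 97/2)*106 = (2*5 + 97/2)*106 = (10 + 97/2)*106 = (117/2)*106 = 6201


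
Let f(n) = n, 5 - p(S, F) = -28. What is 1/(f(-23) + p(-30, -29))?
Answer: 1/10 ≈ 0.10000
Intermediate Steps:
p(S, F) = 33 (p(S, F) = 5 - 1*(-28) = 5 + 28 = 33)
1/(f(-23) + p(-30, -29)) = 1/(-23 + 33) = 1/10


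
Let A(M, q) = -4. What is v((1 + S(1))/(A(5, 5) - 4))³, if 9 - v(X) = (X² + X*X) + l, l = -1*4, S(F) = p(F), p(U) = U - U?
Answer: 71473375/32768 ≈ 2181.2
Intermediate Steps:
p(U) = 0
S(F) = 0
l = -4
v(X) = 13 - 2*X² (v(X) = 9 - ((X² + X*X) - 4) = 9 - ((X² + X²) - 4) = 9 - (2*X² - 4) = 9 - (-4 + 2*X²) = 9 + (4 - 2*X²) = 13 - 2*X²)
v((1 + S(1))/(A(5, 5) - 4))³ = (13 - 2*(1 + 0)²/(-4 - 4)²)³ = (13 - 2*(1/(-8))²)³ = (13 - 2*(1*(-⅛))²)³ = (13 - 2*(-⅛)²)³ = (13 - 2*1/64)³ = (13 - 1/32)³ = (415/32)³ = 71473375/32768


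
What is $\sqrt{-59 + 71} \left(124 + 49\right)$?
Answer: $346 \sqrt{3} \approx 599.29$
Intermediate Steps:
$\sqrt{-59 + 71} \left(124 + 49\right) = \sqrt{12} \cdot 173 = 2 \sqrt{3} \cdot 173 = 346 \sqrt{3}$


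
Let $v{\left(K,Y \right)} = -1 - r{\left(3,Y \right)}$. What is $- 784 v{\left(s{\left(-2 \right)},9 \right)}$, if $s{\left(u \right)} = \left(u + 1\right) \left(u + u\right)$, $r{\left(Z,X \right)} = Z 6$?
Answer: $14896$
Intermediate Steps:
$r{\left(Z,X \right)} = 6 Z$
$s{\left(u \right)} = 2 u \left(1 + u\right)$ ($s{\left(u \right)} = \left(1 + u\right) 2 u = 2 u \left(1 + u\right)$)
$v{\left(K,Y \right)} = -19$ ($v{\left(K,Y \right)} = -1 - 6 \cdot 3 = -1 - 18 = -19$)
$- 784 v{\left(s{\left(-2 \right)},9 \right)} = \left(-784\right) \left(-19\right) = 14896$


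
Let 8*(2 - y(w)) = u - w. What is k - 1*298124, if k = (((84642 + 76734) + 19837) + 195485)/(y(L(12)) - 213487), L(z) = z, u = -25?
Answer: -169717333372/569281 ≈ -2.9813e+5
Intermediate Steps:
y(w) = 41/8 + w/8 (y(w) = 2 - (-25 - w)/8 = 2 + (25/8 + w/8) = 41/8 + w/8)
k = -1004528/569281 (k = (((84642 + 76734) + 19837) + 195485)/((41/8 + (⅛)*12) - 213487) = ((161376 + 19837) + 195485)/((41/8 + 3/2) - 213487) = (181213 + 195485)/(53/8 - 213487) = 376698/(-1707843/8) = 376698*(-8/1707843) = -1004528/569281 ≈ -1.7646)
k - 1*298124 = -1004528/569281 - 1*298124 = -1004528/569281 - 298124 = -169717333372/569281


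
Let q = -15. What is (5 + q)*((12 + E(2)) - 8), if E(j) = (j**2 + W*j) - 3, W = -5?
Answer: 50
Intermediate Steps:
E(j) = -3 + j**2 - 5*j (E(j) = (j**2 - 5*j) - 3 = -3 + j**2 - 5*j)
(5 + q)*((12 + E(2)) - 8) = (5 - 15)*((12 + (-3 + 2**2 - 5*2)) - 8) = -10*((12 + (-3 + 4 - 10)) - 8) = -10*((12 - 9) - 8) = -10*(3 - 8) = -10*(-5) = 50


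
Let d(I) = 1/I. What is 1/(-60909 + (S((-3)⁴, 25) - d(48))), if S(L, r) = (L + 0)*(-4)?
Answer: -48/2939185 ≈ -1.6331e-5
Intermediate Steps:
S(L, r) = -4*L (S(L, r) = L*(-4) = -4*L)
1/(-60909 + (S((-3)⁴, 25) - d(48))) = 1/(-60909 + (-4*(-3)⁴ - 1/48)) = 1/(-60909 + (-4*81 - 1*1/48)) = 1/(-60909 + (-324 - 1/48)) = 1/(-60909 - 15553/48) = 1/(-2939185/48) = -48/2939185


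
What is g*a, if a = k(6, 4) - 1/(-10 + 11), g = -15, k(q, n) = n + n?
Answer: -105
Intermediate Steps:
k(q, n) = 2*n
a = 7 (a = 2*4 - 1/(-10 + 11) = 8 - 1/1 = 8 - 1*1 = 8 - 1 = 7)
g*a = -15*7 = -105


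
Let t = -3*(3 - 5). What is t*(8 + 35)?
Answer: 258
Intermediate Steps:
t = 6 (t = -3*(-2) = 6)
t*(8 + 35) = 6*(8 + 35) = 6*43 = 258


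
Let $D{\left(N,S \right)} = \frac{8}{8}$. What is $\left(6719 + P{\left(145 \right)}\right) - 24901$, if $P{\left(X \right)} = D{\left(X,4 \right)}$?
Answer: $-18181$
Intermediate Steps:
$D{\left(N,S \right)} = 1$ ($D{\left(N,S \right)} = 8 \cdot \frac{1}{8} = 1$)
$P{\left(X \right)} = 1$
$\left(6719 + P{\left(145 \right)}\right) - 24901 = \left(6719 + 1\right) - 24901 = 6720 - 24901 = -18181$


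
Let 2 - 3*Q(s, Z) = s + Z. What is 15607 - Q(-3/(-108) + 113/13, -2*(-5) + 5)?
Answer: 21922393/1404 ≈ 15614.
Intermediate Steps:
Q(s, Z) = 2/3 - Z/3 - s/3 (Q(s, Z) = 2/3 - (s + Z)/3 = 2/3 - (Z + s)/3 = 2/3 + (-Z/3 - s/3) = 2/3 - Z/3 - s/3)
15607 - Q(-3/(-108) + 113/13, -2*(-5) + 5) = 15607 - (2/3 - (-2*(-5) + 5)/3 - (-3/(-108) + 113/13)/3) = 15607 - (2/3 - (10 + 5)/3 - (-3*(-1/108) + 113*(1/13))/3) = 15607 - (2/3 - 1/3*15 - (1/36 + 113/13)/3) = 15607 - (2/3 - 5 - 1/3*4081/468) = 15607 - (2/3 - 5 - 4081/1404) = 15607 - 1*(-10165/1404) = 15607 + 10165/1404 = 21922393/1404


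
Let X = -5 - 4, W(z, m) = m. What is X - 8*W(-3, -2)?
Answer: 7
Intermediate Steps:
X = -9
X - 8*W(-3, -2) = -9 - 8*(-2) = -9 + 16 = 7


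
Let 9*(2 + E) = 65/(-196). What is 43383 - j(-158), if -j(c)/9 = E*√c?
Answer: 43383 - 3593*I*√158/196 ≈ 43383.0 - 230.43*I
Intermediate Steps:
E = -3593/1764 (E = -2 + (65/(-196))/9 = -2 + (65*(-1/196))/9 = -2 + (⅑)*(-65/196) = -2 - 65/1764 = -3593/1764 ≈ -2.0368)
j(c) = 3593*√c/196 (j(c) = -(-3593)*√c/196 = 3593*√c/196)
43383 - j(-158) = 43383 - 3593*√(-158)/196 = 43383 - 3593*I*√158/196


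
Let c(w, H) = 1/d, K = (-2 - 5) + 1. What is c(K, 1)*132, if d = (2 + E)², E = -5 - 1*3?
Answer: 11/3 ≈ 3.6667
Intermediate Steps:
E = -8 (E = -5 - 3 = -8)
d = 36 (d = (2 - 8)² = (-6)² = 36)
K = -6 (K = -7 + 1 = -6)
c(w, H) = 1/36
c(K, 1)*132 = (1/36)*132 = 11/3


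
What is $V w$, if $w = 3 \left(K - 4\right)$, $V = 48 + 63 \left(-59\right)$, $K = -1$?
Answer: $55035$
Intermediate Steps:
$V = -3669$ ($V = 48 - 3717 = -3669$)
$w = -15$ ($w = 3 \left(-1 - 4\right) = 3 \left(-5\right) = -15$)
$V w = \left(-3669\right) \left(-15\right) = 55035$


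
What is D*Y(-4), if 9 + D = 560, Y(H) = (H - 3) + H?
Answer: -6061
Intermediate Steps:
Y(H) = -3 + 2*H (Y(H) = (-3 + H) + H = -3 + 2*H)
D = 551 (D = -9 + 560 = 551)
D*Y(-4) = 551*(-3 + 2*(-4)) = 551*(-3 - 8) = 551*(-11) = -6061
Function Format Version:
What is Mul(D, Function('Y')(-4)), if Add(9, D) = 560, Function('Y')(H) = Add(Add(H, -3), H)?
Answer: -6061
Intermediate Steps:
Function('Y')(H) = Add(-3, Mul(2, H)) (Function('Y')(H) = Add(Add(-3, H), H) = Add(-3, Mul(2, H)))
D = 551 (D = Add(-9, 560) = 551)
Mul(D, Function('Y')(-4)) = Mul(551, Add(-3, Mul(2, -4))) = Mul(551, Add(-3, -8)) = Mul(551, -11) = -6061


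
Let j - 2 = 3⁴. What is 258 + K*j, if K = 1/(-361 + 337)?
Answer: 6109/24 ≈ 254.54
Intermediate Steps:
K = -1/24 (K = 1/(-24) = -1/24 ≈ -0.041667)
j = 83 (j = 2 + 3⁴ = 2 + 81 = 83)
258 + K*j = 258 - 1/24*83 = 258 - 83/24 = 6109/24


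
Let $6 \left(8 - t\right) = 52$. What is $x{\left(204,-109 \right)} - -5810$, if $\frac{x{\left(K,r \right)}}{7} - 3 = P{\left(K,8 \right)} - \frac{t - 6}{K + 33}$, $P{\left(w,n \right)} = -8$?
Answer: $\frac{4106165}{711} \approx 5775.2$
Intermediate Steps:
$t = - \frac{2}{3}$ ($t = 8 - \frac{26}{3} = - \frac{2}{3} \approx -0.66667$)
$x{\left(K,r \right)} = -35 + \frac{140}{3 \left(33 + K\right)}$ ($x{\left(K,r \right)} = 21 + 7 \left(-8 - \frac{- \frac{2}{3} - 6}{K + 33}\right) = 21 + 7 \left(-8 - - \frac{20}{3 \left(33 + K\right)}\right) = 21 + 7 \left(-8 + \frac{20}{3 \left(33 + K\right)}\right) = 21 - \left(56 - \frac{140}{3 \left(33 + K\right)}\right) = -35 + \frac{140}{3 \left(33 + K\right)}$)
$x{\left(204,-109 \right)} - -5810 = \frac{35 \left(-95 - 612\right)}{3 \left(33 + 204\right)} - -5810 = \frac{35 \left(-95 - 612\right)}{3 \cdot 237} + 5810 = \frac{35}{3} \cdot \frac{1}{237} \left(-707\right) + 5810 = - \frac{24745}{711} + 5810 = \frac{4106165}{711}$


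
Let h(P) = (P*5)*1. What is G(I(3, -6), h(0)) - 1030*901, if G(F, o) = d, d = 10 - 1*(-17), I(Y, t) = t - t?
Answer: -928003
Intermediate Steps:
I(Y, t) = 0
h(P) = 5*P (h(P) = (5*P)*1 = 5*P)
d = 27 (d = 10 + 17 = 27)
G(F, o) = 27
G(I(3, -6), h(0)) - 1030*901 = 27 - 1030*901 = 27 - 928030 = -928003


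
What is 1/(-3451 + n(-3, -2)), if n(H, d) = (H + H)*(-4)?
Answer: -1/3427 ≈ -0.00029180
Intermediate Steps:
n(H, d) = -8*H (n(H, d) = (2*H)*(-4) = -8*H)
1/(-3451 + n(-3, -2)) = 1/(-3451 - 8*(-3)) = 1/(-3451 + 24) = 1/(-3427) = -1/3427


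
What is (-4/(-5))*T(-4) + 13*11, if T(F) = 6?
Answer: 739/5 ≈ 147.80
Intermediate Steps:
(-4/(-5))*T(-4) + 13*11 = -4/(-5)*6 + 13*11 = -4*(-⅕)*6 + 143 = (⅘)*6 + 143 = 24/5 + 143 = 739/5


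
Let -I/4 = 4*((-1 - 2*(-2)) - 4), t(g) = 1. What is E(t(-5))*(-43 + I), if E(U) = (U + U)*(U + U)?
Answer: -108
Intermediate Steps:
I = 16 (I = -16*((-1 - 2*(-2)) - 4) = -16*((-1 + 4) - 4) = -16*(3 - 4) = -16*(-1) = -4*(-4) = 16)
E(U) = 4*U² (E(U) = (2*U)*(2*U) = 4*U²)
E(t(-5))*(-43 + I) = (4*1²)*(-43 + 16) = (4*1)*(-27) = 4*(-27) = -108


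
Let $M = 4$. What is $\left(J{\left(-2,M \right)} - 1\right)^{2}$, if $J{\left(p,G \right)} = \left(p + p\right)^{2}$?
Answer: $225$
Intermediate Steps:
$J{\left(p,G \right)} = 4 p^{2}$ ($J{\left(p,G \right)} = \left(2 p\right)^{2} = 4 p^{2}$)
$\left(J{\left(-2,M \right)} - 1\right)^{2} = \left(4 \left(-2\right)^{2} - 1\right)^{2} = \left(4 \cdot 4 - 1\right)^{2} = \left(16 - 1\right)^{2} = 15^{2} = 225$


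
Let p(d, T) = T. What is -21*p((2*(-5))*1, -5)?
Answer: 105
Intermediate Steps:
-21*p((2*(-5))*1, -5) = -21*(-5) = 105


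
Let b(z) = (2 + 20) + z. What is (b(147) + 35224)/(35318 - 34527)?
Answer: 35393/791 ≈ 44.745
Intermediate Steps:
b(z) = 22 + z
(b(147) + 35224)/(35318 - 34527) = ((22 + 147) + 35224)/(35318 - 34527) = (169 + 35224)/791 = 35393*(1/791) = 35393/791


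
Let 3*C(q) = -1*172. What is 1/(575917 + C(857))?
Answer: 3/1727579 ≈ 1.7365e-6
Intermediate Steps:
C(q) = -172/3 (C(q) = (-1*172)/3 = (⅓)*(-172) = -172/3)
1/(575917 + C(857)) = 1/(575917 - 172/3) = 1/(1727579/3) = 3/1727579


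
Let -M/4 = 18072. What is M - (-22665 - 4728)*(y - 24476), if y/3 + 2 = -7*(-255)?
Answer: -524018199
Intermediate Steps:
y = 5349 (y = -6 + 3*(-7*(-255)) = -6 + 3*1785 = -6 + 5355 = 5349)
M = -72288 (M = -4*18072 = -72288)
M - (-22665 - 4728)*(y - 24476) = -72288 - (-22665 - 4728)*(5349 - 24476) = -72288 - (-27393)*(-19127) = -72288 - 1*523945911 = -72288 - 523945911 = -524018199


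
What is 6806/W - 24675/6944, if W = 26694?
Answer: -43672399/13240224 ≈ -3.2985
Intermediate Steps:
6806/W - 24675/6944 = 6806/26694 - 24675/6944 = 6806*(1/26694) - 24675*1/6944 = 3403/13347 - 3525/992 = -43672399/13240224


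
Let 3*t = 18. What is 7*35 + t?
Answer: 251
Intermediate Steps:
t = 6 (t = (1/3)*18 = 6)
7*35 + t = 7*35 + 6 = 245 + 6 = 251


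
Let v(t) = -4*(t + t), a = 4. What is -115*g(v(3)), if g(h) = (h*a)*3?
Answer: 33120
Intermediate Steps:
v(t) = -8*t
g(h) = 12*h (g(h) = (h*4)*3 = (4*h)*3 = 12*h)
-115*g(v(3)) = -1380*(-8*3) = -1380*(-24) = -115*(-288) = 33120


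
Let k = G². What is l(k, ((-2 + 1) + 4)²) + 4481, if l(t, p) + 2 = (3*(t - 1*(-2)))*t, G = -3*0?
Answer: 4479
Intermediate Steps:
G = 0
k = 0 (k = 0² = 0)
l(t, p) = -2 + t*(6 + 3*t) (l(t, p) = -2 + (3*(t - 1*(-2)))*t = -2 + (3*(t + 2))*t = -2 + (3*(2 + t))*t = -2 + (6 + 3*t)*t = -2 + t*(6 + 3*t))
l(k, ((-2 + 1) + 4)²) + 4481 = (-2 + 3*0² + 6*0) + 4481 = (-2 + 3*0 + 0) + 4481 = (-2 + 0 + 0) + 4481 = -2 + 4481 = 4479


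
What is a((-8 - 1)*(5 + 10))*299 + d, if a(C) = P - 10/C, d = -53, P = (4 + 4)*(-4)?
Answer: -259169/27 ≈ -9598.8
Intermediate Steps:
P = -32 (P = 8*(-4) = -32)
a(C) = -32 - 10/C
a((-8 - 1)*(5 + 10))*299 + d = (-32 - 10*1/((-8 - 1)*(5 + 10)))*299 - 53 = (-32 - 10/((-9*15)))*299 - 53 = (-32 - 10/(-135))*299 - 53 = (-32 - 10*(-1/135))*299 - 53 = (-32 + 2/27)*299 - 53 = -862/27*299 - 53 = -257738/27 - 53 = -259169/27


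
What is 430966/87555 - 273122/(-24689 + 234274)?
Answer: 2656432496/734008587 ≈ 3.6191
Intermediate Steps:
430966/87555 - 273122/(-24689 + 234274) = 430966*(1/87555) - 273122/209585 = 430966/87555 - 273122*1/209585 = 430966/87555 - 273122/209585 = 2656432496/734008587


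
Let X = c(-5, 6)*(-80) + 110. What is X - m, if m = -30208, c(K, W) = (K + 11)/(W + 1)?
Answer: 211746/7 ≈ 30249.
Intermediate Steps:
c(K, W) = (11 + K)/(1 + W)
X = 290/7 (X = ((11 - 5)/(1 + 6))*(-80) + 110 = (6/7)*(-80) + 110 = -480/7 + 110 = 290/7 ≈ 41.429)
X - m = 290/7 - 1*(-30208) = 290/7 + 30208 = 211746/7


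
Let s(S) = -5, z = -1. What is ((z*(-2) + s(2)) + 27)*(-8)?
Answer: -192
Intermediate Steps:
((z*(-2) + s(2)) + 27)*(-8) = ((-1*(-2) - 5) + 27)*(-8) = ((2 - 5) + 27)*(-8) = (-3 + 27)*(-8) = 24*(-8) = -192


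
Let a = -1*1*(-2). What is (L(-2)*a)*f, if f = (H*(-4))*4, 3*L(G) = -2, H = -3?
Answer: -64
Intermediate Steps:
L(G) = -⅔ (L(G) = (⅓)*(-2) = -⅔)
f = 48 (f = -3*(-4)*4 = 12*4 = 48)
a = 2 (a = -1*(-2) = 2)
(L(-2)*a)*f = -⅔*2*48 = -4/3*48 = -64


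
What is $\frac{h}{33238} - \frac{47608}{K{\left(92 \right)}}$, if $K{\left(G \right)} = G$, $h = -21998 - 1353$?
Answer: $- \frac{396135749}{764474} \approx -518.18$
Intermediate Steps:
$h = -23351$ ($h = -21998 - 1353 = -23351$)
$\frac{h}{33238} - \frac{47608}{K{\left(92 \right)}} = - \frac{23351}{33238} - \frac{47608}{92} = \left(-23351\right) \frac{1}{33238} - \frac{11902}{23} = - \frac{23351}{33238} - \frac{11902}{23} = - \frac{396135749}{764474}$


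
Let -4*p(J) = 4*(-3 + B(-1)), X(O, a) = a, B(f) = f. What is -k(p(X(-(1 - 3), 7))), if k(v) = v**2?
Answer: -16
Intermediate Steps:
p(J) = 4 (p(J) = -(-3 - 1) = -(-4) = -1/4*(-16) = 4)
-k(p(X(-(1 - 3), 7))) = -1*4**2 = -1*16 = -16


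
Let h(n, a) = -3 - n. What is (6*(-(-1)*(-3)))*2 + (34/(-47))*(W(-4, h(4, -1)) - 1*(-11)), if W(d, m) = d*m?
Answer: -3018/47 ≈ -64.213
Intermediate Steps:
(6*(-(-1)*(-3)))*2 + (34/(-47))*(W(-4, h(4, -1)) - 1*(-11)) = (6*(-(-1)*(-3)))*2 + (34/(-47))*(-4*(-3 - 1*4) - 1*(-11)) = (6*(-1*3))*2 + (34*(-1/47))*(-4*(-3 - 4) + 11) = (6*(-3))*2 - 34*(-4*(-7) + 11)/47 = -18*2 - 34*(28 + 11)/47 = -36 - 34/47*39 = -36 - 1326/47 = -3018/47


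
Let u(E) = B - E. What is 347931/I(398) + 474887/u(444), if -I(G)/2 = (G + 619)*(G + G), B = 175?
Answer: -85440671023/48392024 ≈ -1765.6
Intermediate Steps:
u(E) = 175 - E
I(G) = -4*G*(619 + G) (I(G) = -2*(G + 619)*(G + G) = -2*(619 + G)*2*G = -4*G*(619 + G))
347931/I(398) + 474887/u(444) = 347931/((-4*398*(619 + 398))) + 474887/(175 - 1*444) = 347931/((-4*398*1017)) + 474887/(175 - 444) = 347931/(-1619064) + 474887/(-269) = 347931*(-1/1619064) + 474887*(-1/269) = -38659/179896 - 474887/269 = -85440671023/48392024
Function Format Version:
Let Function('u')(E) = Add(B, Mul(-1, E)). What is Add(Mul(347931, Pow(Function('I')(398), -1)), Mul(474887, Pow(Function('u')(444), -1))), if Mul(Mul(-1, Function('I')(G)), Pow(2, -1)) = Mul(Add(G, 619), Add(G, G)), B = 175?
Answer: Rational(-85440671023, 48392024) ≈ -1765.6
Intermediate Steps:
Function('u')(E) = Add(175, Mul(-1, E))
Function('I')(G) = Mul(-4, G, Add(619, G)) (Function('I')(G) = Mul(-2, Mul(Add(G, 619), Add(G, G))) = Mul(-2, Mul(Add(619, G), Mul(2, G))) = Mul(-2, Mul(2, G, Add(619, G))) = Mul(-4, G, Add(619, G)))
Add(Mul(347931, Pow(Function('I')(398), -1)), Mul(474887, Pow(Function('u')(444), -1))) = Add(Mul(347931, Pow(Mul(-4, 398, Add(619, 398)), -1)), Mul(474887, Pow(Add(175, Mul(-1, 444)), -1))) = Add(Mul(347931, Pow(Mul(-4, 398, 1017), -1)), Mul(474887, Pow(Add(175, -444), -1))) = Add(Mul(347931, Pow(-1619064, -1)), Mul(474887, Pow(-269, -1))) = Add(Mul(347931, Rational(-1, 1619064)), Mul(474887, Rational(-1, 269))) = Add(Rational(-38659, 179896), Rational(-474887, 269)) = Rational(-85440671023, 48392024)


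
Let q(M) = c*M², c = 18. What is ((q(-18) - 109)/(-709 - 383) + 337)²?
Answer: 131247522961/1192464 ≈ 1.1006e+5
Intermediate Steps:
q(M) = 18*M²
((q(-18) - 109)/(-709 - 383) + 337)² = ((18*(-18)² - 109)/(-709 - 383) + 337)² = ((18*324 - 109)/(-1092) + 337)² = ((5832 - 109)*(-1/1092) + 337)² = (5723*(-1/1092) + 337)² = (-5723/1092 + 337)² = (362281/1092)² = 131247522961/1192464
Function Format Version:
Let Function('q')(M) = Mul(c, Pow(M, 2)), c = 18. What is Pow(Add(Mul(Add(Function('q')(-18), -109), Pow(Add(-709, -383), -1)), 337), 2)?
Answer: Rational(131247522961, 1192464) ≈ 1.1006e+5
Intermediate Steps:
Function('q')(M) = Mul(18, Pow(M, 2))
Pow(Add(Mul(Add(Function('q')(-18), -109), Pow(Add(-709, -383), -1)), 337), 2) = Pow(Add(Mul(Add(Mul(18, Pow(-18, 2)), -109), Pow(Add(-709, -383), -1)), 337), 2) = Pow(Add(Mul(Add(Mul(18, 324), -109), Pow(-1092, -1)), 337), 2) = Pow(Add(Mul(Add(5832, -109), Rational(-1, 1092)), 337), 2) = Pow(Add(Mul(5723, Rational(-1, 1092)), 337), 2) = Pow(Add(Rational(-5723, 1092), 337), 2) = Pow(Rational(362281, 1092), 2) = Rational(131247522961, 1192464)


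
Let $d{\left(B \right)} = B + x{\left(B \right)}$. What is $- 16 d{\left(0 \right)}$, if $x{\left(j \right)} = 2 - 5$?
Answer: $48$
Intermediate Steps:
$x{\left(j \right)} = -3$ ($x{\left(j \right)} = 2 - 5 = -3$)
$d{\left(B \right)} = -3 + B$ ($d{\left(B \right)} = B - 3 = -3 + B$)
$- 16 d{\left(0 \right)} = - 16 \left(-3 + 0\right) = \left(-16\right) \left(-3\right) = 48$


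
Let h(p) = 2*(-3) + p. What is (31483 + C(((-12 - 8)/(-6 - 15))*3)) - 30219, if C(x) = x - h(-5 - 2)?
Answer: 8959/7 ≈ 1279.9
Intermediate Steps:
h(p) = -6 + p
C(x) = 13 + x (C(x) = x - (-6 + (-5 - 2)) = x - (-6 - 7) = x - 1*(-13) = x + 13 = 13 + x)
(31483 + C(((-12 - 8)/(-6 - 15))*3)) - 30219 = (31483 + (13 + ((-12 - 8)/(-6 - 15))*3)) - 30219 = (31483 + (13 - 20/(-21)*3)) - 30219 = (31483 + (13 - 20*(-1/21)*3)) - 30219 = (31483 + (13 + (20/21)*3)) - 30219 = (31483 + (13 + 20/7)) - 30219 = (31483 + 111/7) - 30219 = 220492/7 - 30219 = 8959/7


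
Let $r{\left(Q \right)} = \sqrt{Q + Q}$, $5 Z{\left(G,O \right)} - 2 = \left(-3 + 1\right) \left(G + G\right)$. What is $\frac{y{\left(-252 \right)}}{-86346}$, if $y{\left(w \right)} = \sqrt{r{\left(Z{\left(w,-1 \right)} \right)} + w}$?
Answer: $- \frac{i \sqrt{252 - 2 \sqrt{101}}}{86346} \approx - 0.00017636 i$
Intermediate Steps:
$Z{\left(G,O \right)} = \frac{2}{5} - \frac{4 G}{5}$ ($Z{\left(G,O \right)} = \frac{2}{5} + \frac{\left(-3 + 1\right) \left(G + G\right)}{5} = \frac{2}{5} + \frac{\left(-2\right) 2 G}{5} = \frac{2}{5} + \frac{\left(-4\right) G}{5} = \frac{2}{5} - \frac{4 G}{5}$)
$r{\left(Q \right)} = \sqrt{2} \sqrt{Q}$ ($r{\left(Q \right)} = \sqrt{2 Q} = \sqrt{2} \sqrt{Q}$)
$y{\left(w \right)} = \sqrt{w + \sqrt{2} \sqrt{\frac{2}{5} - \frac{4 w}{5}}}$ ($y{\left(w \right)} = \sqrt{\sqrt{2} \sqrt{\frac{2}{5} - \frac{4 w}{5}} + w} = \sqrt{w + \sqrt{2} \sqrt{\frac{2}{5} - \frac{4 w}{5}}}$)
$\frac{y{\left(-252 \right)}}{-86346} = \frac{\frac{1}{5} \sqrt{25 \left(-252\right) + 10 \sqrt{5} \sqrt{1 - -504}}}{-86346} = \frac{\sqrt{-6300 + 10 \sqrt{5} \sqrt{1 + 504}}}{5} \left(- \frac{1}{86346}\right) = \frac{\sqrt{-6300 + 10 \sqrt{5} \sqrt{505}}}{5} \left(- \frac{1}{86346}\right) = \frac{\sqrt{-6300 + 50 \sqrt{101}}}{5} \left(- \frac{1}{86346}\right) = - \frac{\sqrt{-6300 + 50 \sqrt{101}}}{431730}$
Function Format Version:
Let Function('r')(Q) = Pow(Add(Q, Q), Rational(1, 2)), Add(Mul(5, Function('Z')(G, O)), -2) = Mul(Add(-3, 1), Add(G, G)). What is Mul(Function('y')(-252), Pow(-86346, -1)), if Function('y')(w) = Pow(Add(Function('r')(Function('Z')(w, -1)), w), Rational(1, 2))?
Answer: Mul(Rational(-1, 86346), I, Pow(Add(252, Mul(-2, Pow(101, Rational(1, 2)))), Rational(1, 2))) ≈ Mul(-0.00017636, I)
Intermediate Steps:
Function('Z')(G, O) = Add(Rational(2, 5), Mul(Rational(-4, 5), G)) (Function('Z')(G, O) = Add(Rational(2, 5), Mul(Rational(1, 5), Mul(Add(-3, 1), Add(G, G)))) = Add(Rational(2, 5), Mul(Rational(1, 5), Mul(-2, Mul(2, G)))) = Add(Rational(2, 5), Mul(Rational(1, 5), Mul(-4, G))) = Add(Rational(2, 5), Mul(Rational(-4, 5), G)))
Function('r')(Q) = Mul(Pow(2, Rational(1, 2)), Pow(Q, Rational(1, 2))) (Function('r')(Q) = Pow(Mul(2, Q), Rational(1, 2)) = Mul(Pow(2, Rational(1, 2)), Pow(Q, Rational(1, 2))))
Function('y')(w) = Pow(Add(w, Mul(Pow(2, Rational(1, 2)), Pow(Add(Rational(2, 5), Mul(Rational(-4, 5), w)), Rational(1, 2)))), Rational(1, 2)) (Function('y')(w) = Pow(Add(Mul(Pow(2, Rational(1, 2)), Pow(Add(Rational(2, 5), Mul(Rational(-4, 5), w)), Rational(1, 2))), w), Rational(1, 2)) = Pow(Add(w, Mul(Pow(2, Rational(1, 2)), Pow(Add(Rational(2, 5), Mul(Rational(-4, 5), w)), Rational(1, 2)))), Rational(1, 2)))
Mul(Function('y')(-252), Pow(-86346, -1)) = Mul(Mul(Rational(1, 5), Pow(Add(Mul(25, -252), Mul(10, Pow(5, Rational(1, 2)), Pow(Add(1, Mul(-2, -252)), Rational(1, 2)))), Rational(1, 2))), Pow(-86346, -1)) = Mul(Mul(Rational(1, 5), Pow(Add(-6300, Mul(10, Pow(5, Rational(1, 2)), Pow(Add(1, 504), Rational(1, 2)))), Rational(1, 2))), Rational(-1, 86346)) = Mul(Mul(Rational(1, 5), Pow(Add(-6300, Mul(10, Pow(5, Rational(1, 2)), Pow(505, Rational(1, 2)))), Rational(1, 2))), Rational(-1, 86346)) = Mul(Mul(Rational(1, 5), Pow(Add(-6300, Mul(50, Pow(101, Rational(1, 2)))), Rational(1, 2))), Rational(-1, 86346)) = Mul(Rational(-1, 431730), Pow(Add(-6300, Mul(50, Pow(101, Rational(1, 2)))), Rational(1, 2)))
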